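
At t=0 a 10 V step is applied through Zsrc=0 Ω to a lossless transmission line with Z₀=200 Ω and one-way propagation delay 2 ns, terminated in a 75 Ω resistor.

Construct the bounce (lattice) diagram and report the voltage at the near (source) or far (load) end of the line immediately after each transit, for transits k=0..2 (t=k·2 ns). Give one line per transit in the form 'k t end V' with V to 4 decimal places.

0 0 source 10.0000
1 2 load 5.4545
2 4 source 10.0000

Γ_L=-0.454545, Γ_S=-1.000000; launch V₁=10·200/200=10.000000
k=0 src: V=10.0000
k=1 load: inc=10.000000, refl=10.000000·-0.454545=-4.5455; V=0.000000+10.000000+-4.545455=5.4545
k=2 src: inc=-4.545455, refl=-4.545455·-1.000000=4.5455; V=10.000000+-4.545455+4.545455=10.0000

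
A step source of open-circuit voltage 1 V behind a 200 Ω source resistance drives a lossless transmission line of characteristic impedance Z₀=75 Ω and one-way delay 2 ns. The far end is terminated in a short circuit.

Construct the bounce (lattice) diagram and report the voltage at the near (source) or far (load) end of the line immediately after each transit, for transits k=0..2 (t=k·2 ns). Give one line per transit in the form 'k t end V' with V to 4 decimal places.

Γ_L=-1.000000, Γ_S=0.454545; launch V₁=1·75/275=0.272727
k=0 src: V=0.2727
k=1 load: inc=0.272727, refl=0.272727·-1.000000=-0.2727; V=0.000000+0.272727+-0.272727=0.0000
k=2 src: inc=-0.272727, refl=-0.272727·0.454545=-0.1240; V=0.272727+-0.272727+-0.123967=-0.1240

0 0 source 0.2727
1 2 load 0.0000
2 4 source -0.1240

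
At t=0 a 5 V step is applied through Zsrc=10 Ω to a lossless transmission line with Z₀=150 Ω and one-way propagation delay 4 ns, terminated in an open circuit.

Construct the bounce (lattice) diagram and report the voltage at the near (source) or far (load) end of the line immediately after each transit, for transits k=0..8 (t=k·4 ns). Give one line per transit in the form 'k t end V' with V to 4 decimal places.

Γ_L=1.000000, Γ_S=-0.875000; launch V₁=5·150/160=4.687500
k=0 src: V=4.6875
k=1 load: inc=4.687500, refl=4.687500·1.000000=4.6875; V=0.000000+4.687500+4.687500=9.3750
k=2 src: inc=4.687500, refl=4.687500·-0.875000=-4.1016; V=4.687500+4.687500+-4.101562=5.2734
k=3 load: inc=-4.101562, refl=-4.101562·1.000000=-4.1016; V=9.375000+-4.101562+-4.101562=1.1719
k=4 src: inc=-4.101562, refl=-4.101562·-0.875000=3.5889; V=5.273438+-4.101562+3.588867=4.7607
k=5 load: inc=3.588867, refl=3.588867·1.000000=3.5889; V=1.171875+3.588867+3.588867=8.3496
k=6 src: inc=3.588867, refl=3.588867·-0.875000=-3.1403; V=4.760742+3.588867+-3.140259=5.2094
k=7 load: inc=-3.140259, refl=-3.140259·1.000000=-3.1403; V=8.349609+-3.140259+-3.140259=2.0691
k=8 src: inc=-3.140259, refl=-3.140259·-0.875000=2.7477; V=5.209351+-3.140259+2.747726=4.8168

0 0 source 4.6875
1 4 load 9.3750
2 8 source 5.2734
3 12 load 1.1719
4 16 source 4.7607
5 20 load 8.3496
6 24 source 5.2094
7 28 load 2.0691
8 32 source 4.8168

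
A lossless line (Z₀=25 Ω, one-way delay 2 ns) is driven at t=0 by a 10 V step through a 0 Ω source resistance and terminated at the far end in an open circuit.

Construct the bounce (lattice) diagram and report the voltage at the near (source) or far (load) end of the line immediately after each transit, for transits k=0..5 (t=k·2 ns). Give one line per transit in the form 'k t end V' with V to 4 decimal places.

Γ_L=1.000000, Γ_S=-1.000000; launch V₁=10·25/25=10.000000
k=0 src: V=10.0000
k=1 load: inc=10.000000, refl=10.000000·1.000000=10.0000; V=0.000000+10.000000+10.000000=20.0000
k=2 src: inc=10.000000, refl=10.000000·-1.000000=-10.0000; V=10.000000+10.000000+-10.000000=10.0000
k=3 load: inc=-10.000000, refl=-10.000000·1.000000=-10.0000; V=20.000000+-10.000000+-10.000000=0.0000
k=4 src: inc=-10.000000, refl=-10.000000·-1.000000=10.0000; V=10.000000+-10.000000+10.000000=10.0000
k=5 load: inc=10.000000, refl=10.000000·1.000000=10.0000; V=0.000000+10.000000+10.000000=20.0000

0 0 source 10.0000
1 2 load 20.0000
2 4 source 10.0000
3 6 load 0.0000
4 8 source 10.0000
5 10 load 20.0000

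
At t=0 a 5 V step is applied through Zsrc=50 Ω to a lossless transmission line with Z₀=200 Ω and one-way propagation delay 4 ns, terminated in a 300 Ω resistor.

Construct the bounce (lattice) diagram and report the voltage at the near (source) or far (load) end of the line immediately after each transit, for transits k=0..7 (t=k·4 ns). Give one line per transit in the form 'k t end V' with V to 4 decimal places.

Γ_L=0.200000, Γ_S=-0.600000; launch V₁=5·200/250=4.000000
k=0 src: V=4.0000
k=1 load: inc=4.000000, refl=4.000000·0.200000=0.8000; V=0.000000+4.000000+0.800000=4.8000
k=2 src: inc=0.800000, refl=0.800000·-0.600000=-0.4800; V=4.000000+0.800000+-0.480000=4.3200
k=3 load: inc=-0.480000, refl=-0.480000·0.200000=-0.0960; V=4.800000+-0.480000+-0.096000=4.2240
k=4 src: inc=-0.096000, refl=-0.096000·-0.600000=0.0576; V=4.320000+-0.096000+0.057600=4.2816
k=5 load: inc=0.057600, refl=0.057600·0.200000=0.0115; V=4.224000+0.057600+0.011520=4.2931
k=6 src: inc=0.011520, refl=0.011520·-0.600000=-0.0069; V=4.281600+0.011520+-0.006912=4.2862
k=7 load: inc=-0.006912, refl=-0.006912·0.200000=-0.0014; V=4.293120+-0.006912+-0.001382=4.2848

0 0 source 4.0000
1 4 load 4.8000
2 8 source 4.3200
3 12 load 4.2240
4 16 source 4.2816
5 20 load 4.2931
6 24 source 4.2862
7 28 load 4.2848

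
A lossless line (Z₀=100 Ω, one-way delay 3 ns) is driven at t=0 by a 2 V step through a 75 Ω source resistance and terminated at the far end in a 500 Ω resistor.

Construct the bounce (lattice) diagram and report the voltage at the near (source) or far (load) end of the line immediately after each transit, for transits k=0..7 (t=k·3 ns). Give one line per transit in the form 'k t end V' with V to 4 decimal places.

Γ_L=0.666667, Γ_S=-0.142857; launch V₁=2·100/175=1.142857
k=0 src: V=1.1429
k=1 load: inc=1.142857, refl=1.142857·0.666667=0.7619; V=0.000000+1.142857+0.761905=1.9048
k=2 src: inc=0.761905, refl=0.761905·-0.142857=-0.1088; V=1.142857+0.761905+-0.108844=1.7959
k=3 load: inc=-0.108844, refl=-0.108844·0.666667=-0.0726; V=1.904762+-0.108844+-0.072562=1.7234
k=4 src: inc=-0.072562, refl=-0.072562·-0.142857=0.0104; V=1.795918+-0.072562+0.010366=1.7337
k=5 load: inc=0.010366, refl=0.010366·0.666667=0.0069; V=1.723356+0.010366+0.006911=1.7406
k=6 src: inc=0.006911, refl=0.006911·-0.142857=-0.0010; V=1.733722+0.006911+-0.000987=1.7396
k=7 load: inc=-0.000987, refl=-0.000987·0.666667=-0.0007; V=1.740633+-0.000987+-0.000658=1.7390

0 0 source 1.1429
1 3 load 1.9048
2 6 source 1.7959
3 9 load 1.7234
4 12 source 1.7337
5 15 load 1.7406
6 18 source 1.7396
7 21 load 1.7390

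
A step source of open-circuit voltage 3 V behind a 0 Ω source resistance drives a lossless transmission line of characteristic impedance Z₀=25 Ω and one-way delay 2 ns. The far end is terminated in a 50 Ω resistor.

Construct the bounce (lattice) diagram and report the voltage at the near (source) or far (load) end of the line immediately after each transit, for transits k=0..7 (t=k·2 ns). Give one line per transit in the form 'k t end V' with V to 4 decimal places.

Γ_L=0.333333, Γ_S=-1.000000; launch V₁=3·25/25=3.000000
k=0 src: V=3.0000
k=1 load: inc=3.000000, refl=3.000000·0.333333=1.0000; V=0.000000+3.000000+1.000000=4.0000
k=2 src: inc=1.000000, refl=1.000000·-1.000000=-1.0000; V=3.000000+1.000000+-1.000000=3.0000
k=3 load: inc=-1.000000, refl=-1.000000·0.333333=-0.3333; V=4.000000+-1.000000+-0.333333=2.6667
k=4 src: inc=-0.333333, refl=-0.333333·-1.000000=0.3333; V=3.000000+-0.333333+0.333333=3.0000
k=5 load: inc=0.333333, refl=0.333333·0.333333=0.1111; V=2.666667+0.333333+0.111111=3.1111
k=6 src: inc=0.111111, refl=0.111111·-1.000000=-0.1111; V=3.000000+0.111111+-0.111111=3.0000
k=7 load: inc=-0.111111, refl=-0.111111·0.333333=-0.0370; V=3.111111+-0.111111+-0.037037=2.9630

0 0 source 3.0000
1 2 load 4.0000
2 4 source 3.0000
3 6 load 2.6667
4 8 source 3.0000
5 10 load 3.1111
6 12 source 3.0000
7 14 load 2.9630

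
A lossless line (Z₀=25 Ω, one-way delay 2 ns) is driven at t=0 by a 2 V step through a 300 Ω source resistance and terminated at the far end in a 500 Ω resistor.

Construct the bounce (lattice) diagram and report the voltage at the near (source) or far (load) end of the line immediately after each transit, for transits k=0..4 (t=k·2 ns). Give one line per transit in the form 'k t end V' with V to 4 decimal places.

0 0 source 0.1538
1 2 load 0.2930
2 4 source 0.4108
3 6 load 0.5174
4 8 source 0.6076

Γ_L=0.904762, Γ_S=0.846154; launch V₁=2·25/325=0.153846
k=0 src: V=0.1538
k=1 load: inc=0.153846, refl=0.153846·0.904762=0.1392; V=0.000000+0.153846+0.139194=0.2930
k=2 src: inc=0.139194, refl=0.139194·0.846154=0.1178; V=0.153846+0.139194+0.117780=0.4108
k=3 load: inc=0.117780, refl=0.117780·0.904762=0.1066; V=0.293040+0.117780+0.106563=0.5174
k=4 src: inc=0.106563, refl=0.106563·0.846154=0.0902; V=0.410820+0.106563+0.090168=0.6076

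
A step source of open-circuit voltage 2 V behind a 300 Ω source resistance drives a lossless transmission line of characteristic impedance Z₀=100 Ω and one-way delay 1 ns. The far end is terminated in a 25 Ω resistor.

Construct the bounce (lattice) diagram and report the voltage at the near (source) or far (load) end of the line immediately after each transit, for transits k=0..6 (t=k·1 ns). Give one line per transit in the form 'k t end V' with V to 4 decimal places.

0 0 source 0.5000
1 1 load 0.2000
2 2 source 0.0500
3 3 load 0.1400
4 4 source 0.1850
5 5 load 0.1580
6 6 source 0.1445

Γ_L=-0.600000, Γ_S=0.500000; launch V₁=2·100/400=0.500000
k=0 src: V=0.5000
k=1 load: inc=0.500000, refl=0.500000·-0.600000=-0.3000; V=0.000000+0.500000+-0.300000=0.2000
k=2 src: inc=-0.300000, refl=-0.300000·0.500000=-0.1500; V=0.500000+-0.300000+-0.150000=0.0500
k=3 load: inc=-0.150000, refl=-0.150000·-0.600000=0.0900; V=0.200000+-0.150000+0.090000=0.1400
k=4 src: inc=0.090000, refl=0.090000·0.500000=0.0450; V=0.050000+0.090000+0.045000=0.1850
k=5 load: inc=0.045000, refl=0.045000·-0.600000=-0.0270; V=0.140000+0.045000+-0.027000=0.1580
k=6 src: inc=-0.027000, refl=-0.027000·0.500000=-0.0135; V=0.185000+-0.027000+-0.013500=0.1445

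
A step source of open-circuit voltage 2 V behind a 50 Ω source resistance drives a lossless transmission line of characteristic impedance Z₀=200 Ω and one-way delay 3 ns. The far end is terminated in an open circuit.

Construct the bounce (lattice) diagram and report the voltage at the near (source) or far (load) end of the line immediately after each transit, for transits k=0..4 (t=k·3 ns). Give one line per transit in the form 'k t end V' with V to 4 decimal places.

Γ_L=1.000000, Γ_S=-0.600000; launch V₁=2·200/250=1.600000
k=0 src: V=1.6000
k=1 load: inc=1.600000, refl=1.600000·1.000000=1.6000; V=0.000000+1.600000+1.600000=3.2000
k=2 src: inc=1.600000, refl=1.600000·-0.600000=-0.9600; V=1.600000+1.600000+-0.960000=2.2400
k=3 load: inc=-0.960000, refl=-0.960000·1.000000=-0.9600; V=3.200000+-0.960000+-0.960000=1.2800
k=4 src: inc=-0.960000, refl=-0.960000·-0.600000=0.5760; V=2.240000+-0.960000+0.576000=1.8560

0 0 source 1.6000
1 3 load 3.2000
2 6 source 2.2400
3 9 load 1.2800
4 12 source 1.8560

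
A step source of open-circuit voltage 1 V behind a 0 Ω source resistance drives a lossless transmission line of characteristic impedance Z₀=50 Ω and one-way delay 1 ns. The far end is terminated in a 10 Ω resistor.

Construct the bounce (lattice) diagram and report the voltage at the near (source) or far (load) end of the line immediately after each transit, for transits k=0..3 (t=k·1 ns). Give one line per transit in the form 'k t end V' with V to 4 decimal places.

0 0 source 1.0000
1 1 load 0.3333
2 2 source 1.0000
3 3 load 0.5556

Γ_L=-0.666667, Γ_S=-1.000000; launch V₁=1·50/50=1.000000
k=0 src: V=1.0000
k=1 load: inc=1.000000, refl=1.000000·-0.666667=-0.6667; V=0.000000+1.000000+-0.666667=0.3333
k=2 src: inc=-0.666667, refl=-0.666667·-1.000000=0.6667; V=1.000000+-0.666667+0.666667=1.0000
k=3 load: inc=0.666667, refl=0.666667·-0.666667=-0.4444; V=0.333333+0.666667+-0.444444=0.5556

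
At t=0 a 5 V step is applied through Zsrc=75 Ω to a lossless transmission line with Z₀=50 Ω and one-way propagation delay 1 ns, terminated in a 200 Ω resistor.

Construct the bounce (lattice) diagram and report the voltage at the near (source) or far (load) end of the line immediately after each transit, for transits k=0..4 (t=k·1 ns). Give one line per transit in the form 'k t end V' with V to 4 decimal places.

Γ_L=0.600000, Γ_S=0.200000; launch V₁=5·50/125=2.000000
k=0 src: V=2.0000
k=1 load: inc=2.000000, refl=2.000000·0.600000=1.2000; V=0.000000+2.000000+1.200000=3.2000
k=2 src: inc=1.200000, refl=1.200000·0.200000=0.2400; V=2.000000+1.200000+0.240000=3.4400
k=3 load: inc=0.240000, refl=0.240000·0.600000=0.1440; V=3.200000+0.240000+0.144000=3.5840
k=4 src: inc=0.144000, refl=0.144000·0.200000=0.0288; V=3.440000+0.144000+0.028800=3.6128

0 0 source 2.0000
1 1 load 3.2000
2 2 source 3.4400
3 3 load 3.5840
4 4 source 3.6128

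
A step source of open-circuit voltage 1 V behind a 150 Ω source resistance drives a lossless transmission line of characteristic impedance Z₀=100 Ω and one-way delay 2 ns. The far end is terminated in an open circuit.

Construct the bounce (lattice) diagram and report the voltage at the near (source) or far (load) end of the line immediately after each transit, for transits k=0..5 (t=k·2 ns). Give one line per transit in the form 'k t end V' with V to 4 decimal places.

Γ_L=1.000000, Γ_S=0.200000; launch V₁=1·100/250=0.400000
k=0 src: V=0.4000
k=1 load: inc=0.400000, refl=0.400000·1.000000=0.4000; V=0.000000+0.400000+0.400000=0.8000
k=2 src: inc=0.400000, refl=0.400000·0.200000=0.0800; V=0.400000+0.400000+0.080000=0.8800
k=3 load: inc=0.080000, refl=0.080000·1.000000=0.0800; V=0.800000+0.080000+0.080000=0.9600
k=4 src: inc=0.080000, refl=0.080000·0.200000=0.0160; V=0.880000+0.080000+0.016000=0.9760
k=5 load: inc=0.016000, refl=0.016000·1.000000=0.0160; V=0.960000+0.016000+0.016000=0.9920

0 0 source 0.4000
1 2 load 0.8000
2 4 source 0.8800
3 6 load 0.9600
4 8 source 0.9760
5 10 load 0.9920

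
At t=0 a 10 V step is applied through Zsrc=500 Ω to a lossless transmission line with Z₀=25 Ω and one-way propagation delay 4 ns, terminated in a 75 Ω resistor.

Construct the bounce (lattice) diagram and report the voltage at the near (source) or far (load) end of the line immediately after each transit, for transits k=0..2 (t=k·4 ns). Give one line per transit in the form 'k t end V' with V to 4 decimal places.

0 0 source 0.4762
1 4 load 0.7143
2 8 source 0.9297

Γ_L=0.500000, Γ_S=0.904762; launch V₁=10·25/525=0.476190
k=0 src: V=0.4762
k=1 load: inc=0.476190, refl=0.476190·0.500000=0.2381; V=0.000000+0.476190+0.238095=0.7143
k=2 src: inc=0.238095, refl=0.238095·0.904762=0.2154; V=0.476190+0.238095+0.215420=0.9297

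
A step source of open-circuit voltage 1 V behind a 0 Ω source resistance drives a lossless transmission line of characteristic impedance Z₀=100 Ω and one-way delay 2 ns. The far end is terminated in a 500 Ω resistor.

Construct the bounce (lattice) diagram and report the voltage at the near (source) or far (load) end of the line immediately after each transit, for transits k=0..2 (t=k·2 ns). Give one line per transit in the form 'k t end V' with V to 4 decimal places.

Γ_L=0.666667, Γ_S=-1.000000; launch V₁=1·100/100=1.000000
k=0 src: V=1.0000
k=1 load: inc=1.000000, refl=1.000000·0.666667=0.6667; V=0.000000+1.000000+0.666667=1.6667
k=2 src: inc=0.666667, refl=0.666667·-1.000000=-0.6667; V=1.000000+0.666667+-0.666667=1.0000

0 0 source 1.0000
1 2 load 1.6667
2 4 source 1.0000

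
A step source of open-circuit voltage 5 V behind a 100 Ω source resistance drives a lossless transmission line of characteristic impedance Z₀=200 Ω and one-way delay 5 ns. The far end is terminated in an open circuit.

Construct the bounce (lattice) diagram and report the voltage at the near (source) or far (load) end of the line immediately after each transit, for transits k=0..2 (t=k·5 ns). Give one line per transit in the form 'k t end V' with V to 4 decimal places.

Γ_L=1.000000, Γ_S=-0.333333; launch V₁=5·200/300=3.333333
k=0 src: V=3.3333
k=1 load: inc=3.333333, refl=3.333333·1.000000=3.3333; V=0.000000+3.333333+3.333333=6.6667
k=2 src: inc=3.333333, refl=3.333333·-0.333333=-1.1111; V=3.333333+3.333333+-1.111111=5.5556

0 0 source 3.3333
1 5 load 6.6667
2 10 source 5.5556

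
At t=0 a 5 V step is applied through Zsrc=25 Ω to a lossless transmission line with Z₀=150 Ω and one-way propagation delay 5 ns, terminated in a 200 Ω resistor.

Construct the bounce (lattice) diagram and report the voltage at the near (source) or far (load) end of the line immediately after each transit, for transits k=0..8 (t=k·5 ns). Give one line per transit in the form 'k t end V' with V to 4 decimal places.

Γ_L=0.142857, Γ_S=-0.714286; launch V₁=5·150/175=4.285714
k=0 src: V=4.2857
k=1 load: inc=4.285714, refl=4.285714·0.142857=0.6122; V=0.000000+4.285714+0.612245=4.8980
k=2 src: inc=0.612245, refl=0.612245·-0.714286=-0.4373; V=4.285714+0.612245+-0.437318=4.4606
k=3 load: inc=-0.437318, refl=-0.437318·0.142857=-0.0625; V=4.897959+-0.437318+-0.062474=4.3982
k=4 src: inc=-0.062474, refl=-0.062474·-0.714286=0.0446; V=4.460641+-0.062474+0.044624=4.4428
k=5 load: inc=0.044624, refl=0.044624·0.142857=0.0064; V=4.398167+0.044624+0.006375=4.4492
k=6 src: inc=0.006375, refl=0.006375·-0.714286=-0.0046; V=4.442792+0.006375+-0.004553=4.4446
k=7 load: inc=-0.004553, refl=-0.004553·0.142857=-0.0007; V=4.449167+-0.004553+-0.000650=4.4440
k=8 src: inc=-0.000650, refl=-0.000650·-0.714286=0.0005; V=4.444613+-0.000650+0.000465=4.4444

0 0 source 4.2857
1 5 load 4.8980
2 10 source 4.4606
3 15 load 4.3982
4 20 source 4.4428
5 25 load 4.4492
6 30 source 4.4446
7 35 load 4.4440
8 40 source 4.4444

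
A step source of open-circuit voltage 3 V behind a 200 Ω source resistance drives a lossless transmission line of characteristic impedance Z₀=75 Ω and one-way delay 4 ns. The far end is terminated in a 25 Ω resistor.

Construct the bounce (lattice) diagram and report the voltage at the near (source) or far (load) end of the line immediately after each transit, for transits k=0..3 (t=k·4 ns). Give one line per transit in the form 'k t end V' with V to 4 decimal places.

0 0 source 0.8182
1 4 load 0.4091
2 8 source 0.2231
3 12 load 0.3161

Γ_L=-0.500000, Γ_S=0.454545; launch V₁=3·75/275=0.818182
k=0 src: V=0.8182
k=1 load: inc=0.818182, refl=0.818182·-0.500000=-0.4091; V=0.000000+0.818182+-0.409091=0.4091
k=2 src: inc=-0.409091, refl=-0.409091·0.454545=-0.1860; V=0.818182+-0.409091+-0.185950=0.2231
k=3 load: inc=-0.185950, refl=-0.185950·-0.500000=0.0930; V=0.409091+-0.185950+0.092975=0.3161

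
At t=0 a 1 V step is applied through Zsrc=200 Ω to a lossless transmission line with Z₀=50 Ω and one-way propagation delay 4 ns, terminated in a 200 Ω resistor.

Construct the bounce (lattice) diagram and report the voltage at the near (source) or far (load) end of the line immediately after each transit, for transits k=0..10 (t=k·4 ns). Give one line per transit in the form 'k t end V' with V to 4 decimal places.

Γ_L=0.600000, Γ_S=0.600000; launch V₁=1·50/250=0.200000
k=0 src: V=0.2000
k=1 load: inc=0.200000, refl=0.200000·0.600000=0.1200; V=0.000000+0.200000+0.120000=0.3200
k=2 src: inc=0.120000, refl=0.120000·0.600000=0.0720; V=0.200000+0.120000+0.072000=0.3920
k=3 load: inc=0.072000, refl=0.072000·0.600000=0.0432; V=0.320000+0.072000+0.043200=0.4352
k=4 src: inc=0.043200, refl=0.043200·0.600000=0.0259; V=0.392000+0.043200+0.025920=0.4611
k=5 load: inc=0.025920, refl=0.025920·0.600000=0.0156; V=0.435200+0.025920+0.015552=0.4767
k=6 src: inc=0.015552, refl=0.015552·0.600000=0.0093; V=0.461120+0.015552+0.009331=0.4860
k=7 load: inc=0.009331, refl=0.009331·0.600000=0.0056; V=0.476672+0.009331+0.005599=0.4916
k=8 src: inc=0.005599, refl=0.005599·0.600000=0.0034; V=0.486003+0.005599+0.003359=0.4950
k=9 load: inc=0.003359, refl=0.003359·0.600000=0.0020; V=0.491602+0.003359+0.002016=0.4970
k=10 src: inc=0.002016, refl=0.002016·0.600000=0.0012; V=0.494961+0.002016+0.001209=0.4982

0 0 source 0.2000
1 4 load 0.3200
2 8 source 0.3920
3 12 load 0.4352
4 16 source 0.4611
5 20 load 0.4767
6 24 source 0.4860
7 28 load 0.4916
8 32 source 0.4950
9 36 load 0.4970
10 40 source 0.4982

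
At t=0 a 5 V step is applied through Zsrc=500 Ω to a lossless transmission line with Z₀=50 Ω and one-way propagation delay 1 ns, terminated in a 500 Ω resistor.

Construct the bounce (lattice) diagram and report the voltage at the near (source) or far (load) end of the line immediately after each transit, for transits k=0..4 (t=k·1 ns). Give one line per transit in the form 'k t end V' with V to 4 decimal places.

0 0 source 0.4545
1 1 load 0.8264
2 2 source 1.1307
3 3 load 1.3797
4 4 source 1.5834

Γ_L=0.818182, Γ_S=0.818182; launch V₁=5·50/550=0.454545
k=0 src: V=0.4545
k=1 load: inc=0.454545, refl=0.454545·0.818182=0.3719; V=0.000000+0.454545+0.371901=0.8264
k=2 src: inc=0.371901, refl=0.371901·0.818182=0.3043; V=0.454545+0.371901+0.304282=1.1307
k=3 load: inc=0.304282, refl=0.304282·0.818182=0.2490; V=0.826446+0.304282+0.248958=1.3797
k=4 src: inc=0.248958, refl=0.248958·0.818182=0.2037; V=1.130729+0.248958+0.203693=1.5834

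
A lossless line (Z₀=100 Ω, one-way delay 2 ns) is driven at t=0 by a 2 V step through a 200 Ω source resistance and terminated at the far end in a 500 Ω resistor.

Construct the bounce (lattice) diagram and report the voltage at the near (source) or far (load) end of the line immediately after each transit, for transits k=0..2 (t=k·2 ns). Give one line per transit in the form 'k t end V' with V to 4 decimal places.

Γ_L=0.666667, Γ_S=0.333333; launch V₁=2·100/300=0.666667
k=0 src: V=0.6667
k=1 load: inc=0.666667, refl=0.666667·0.666667=0.4444; V=0.000000+0.666667+0.444444=1.1111
k=2 src: inc=0.444444, refl=0.444444·0.333333=0.1481; V=0.666667+0.444444+0.148148=1.2593

0 0 source 0.6667
1 2 load 1.1111
2 4 source 1.2593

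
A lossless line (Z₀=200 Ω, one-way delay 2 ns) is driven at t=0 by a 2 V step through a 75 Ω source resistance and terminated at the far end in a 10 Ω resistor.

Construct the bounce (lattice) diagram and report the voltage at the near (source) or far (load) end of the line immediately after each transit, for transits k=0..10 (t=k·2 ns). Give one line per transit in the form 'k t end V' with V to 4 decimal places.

Γ_L=-0.904762, Γ_S=-0.454545; launch V₁=2·200/275=1.454545
k=0 src: V=1.4545
k=1 load: inc=1.454545, refl=1.454545·-0.904762=-1.3160; V=0.000000+1.454545+-1.316017=0.1385
k=2 src: inc=-1.316017, refl=-1.316017·-0.454545=0.5982; V=1.454545+-1.316017+0.598190=0.7367
k=3 load: inc=0.598190, refl=0.598190·-0.904762=-0.5412; V=0.138528+0.598190+-0.541219=0.1955
k=4 src: inc=-0.541219, refl=-0.541219·-0.454545=0.2460; V=0.736718+-0.541219+0.246009=0.4415
k=5 load: inc=0.246009, refl=0.246009·-0.904762=-0.2226; V=0.195499+0.246009+-0.222579=0.2189
k=6 src: inc=-0.222579, refl=-0.222579·-0.454545=0.1012; V=0.441507+-0.222579+0.101172=0.3201
k=7 load: inc=0.101172, refl=0.101172·-0.904762=-0.0915; V=0.218928+0.101172+-0.091537=0.2286
k=8 src: inc=-0.091537, refl=-0.091537·-0.454545=0.0416; V=0.320100+-0.091537+0.041608=0.2702
k=9 load: inc=0.041608, refl=0.041608·-0.904762=-0.0376; V=0.228563+0.041608+-0.037645=0.2325
k=10 src: inc=-0.037645, refl=-0.037645·-0.454545=0.0171; V=0.270171+-0.037645+0.017111=0.2496

0 0 source 1.4545
1 2 load 0.1385
2 4 source 0.7367
3 6 load 0.1955
4 8 source 0.4415
5 10 load 0.2189
6 12 source 0.3201
7 14 load 0.2286
8 16 source 0.2702
9 18 load 0.2325
10 20 source 0.2496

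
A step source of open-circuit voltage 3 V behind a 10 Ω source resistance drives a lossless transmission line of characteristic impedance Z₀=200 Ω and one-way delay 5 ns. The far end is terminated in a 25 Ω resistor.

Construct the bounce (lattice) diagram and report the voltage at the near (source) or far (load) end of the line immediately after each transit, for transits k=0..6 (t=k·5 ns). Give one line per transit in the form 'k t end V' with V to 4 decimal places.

Γ_L=-0.777778, Γ_S=-0.904762; launch V₁=3·200/210=2.857143
k=0 src: V=2.8571
k=1 load: inc=2.857143, refl=2.857143·-0.777778=-2.2222; V=0.000000+2.857143+-2.222222=0.6349
k=2 src: inc=-2.222222, refl=-2.222222·-0.904762=2.0106; V=2.857143+-2.222222+2.010582=2.6455
k=3 load: inc=2.010582, refl=2.010582·-0.777778=-1.5638; V=0.634921+2.010582+-1.563786=1.0817
k=4 src: inc=-1.563786, refl=-1.563786·-0.904762=1.4149; V=2.645503+-1.563786+1.414854=2.4966
k=5 load: inc=1.414854, refl=1.414854·-0.777778=-1.1004; V=1.081717+1.414854+-1.100442=1.3961
k=6 src: inc=-1.100442, refl=-1.100442·-0.904762=0.9956; V=2.496571+-1.100442+0.995638=2.3918

0 0 source 2.8571
1 5 load 0.6349
2 10 source 2.6455
3 15 load 1.0817
4 20 source 2.4966
5 25 load 1.3961
6 30 source 2.3918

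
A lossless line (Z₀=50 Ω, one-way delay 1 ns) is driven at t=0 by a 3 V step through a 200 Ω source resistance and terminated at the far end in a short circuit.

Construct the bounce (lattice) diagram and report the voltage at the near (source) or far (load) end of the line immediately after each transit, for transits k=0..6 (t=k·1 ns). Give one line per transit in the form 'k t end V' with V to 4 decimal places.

Γ_L=-1.000000, Γ_S=0.600000; launch V₁=3·50/250=0.600000
k=0 src: V=0.6000
k=1 load: inc=0.600000, refl=0.600000·-1.000000=-0.6000; V=0.000000+0.600000+-0.600000=0.0000
k=2 src: inc=-0.600000, refl=-0.600000·0.600000=-0.3600; V=0.600000+-0.600000+-0.360000=-0.3600
k=3 load: inc=-0.360000, refl=-0.360000·-1.000000=0.3600; V=0.000000+-0.360000+0.360000=0.0000
k=4 src: inc=0.360000, refl=0.360000·0.600000=0.2160; V=-0.360000+0.360000+0.216000=0.2160
k=5 load: inc=0.216000, refl=0.216000·-1.000000=-0.2160; V=0.000000+0.216000+-0.216000=0.0000
k=6 src: inc=-0.216000, refl=-0.216000·0.600000=-0.1296; V=0.216000+-0.216000+-0.129600=-0.1296

0 0 source 0.6000
1 1 load 0.0000
2 2 source -0.3600
3 3 load 0.0000
4 4 source 0.2160
5 5 load 0.0000
6 6 source -0.1296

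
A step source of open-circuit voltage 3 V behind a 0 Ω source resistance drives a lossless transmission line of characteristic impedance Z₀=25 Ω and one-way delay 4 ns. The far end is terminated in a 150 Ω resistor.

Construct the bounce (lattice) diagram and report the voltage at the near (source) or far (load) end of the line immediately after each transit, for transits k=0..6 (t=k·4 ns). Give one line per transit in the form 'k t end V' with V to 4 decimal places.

Γ_L=0.714286, Γ_S=-1.000000; launch V₁=3·25/25=3.000000
k=0 src: V=3.0000
k=1 load: inc=3.000000, refl=3.000000·0.714286=2.1429; V=0.000000+3.000000+2.142857=5.1429
k=2 src: inc=2.142857, refl=2.142857·-1.000000=-2.1429; V=3.000000+2.142857+-2.142857=3.0000
k=3 load: inc=-2.142857, refl=-2.142857·0.714286=-1.5306; V=5.142857+-2.142857+-1.530612=1.4694
k=4 src: inc=-1.530612, refl=-1.530612·-1.000000=1.5306; V=3.000000+-1.530612+1.530612=3.0000
k=5 load: inc=1.530612, refl=1.530612·0.714286=1.0933; V=1.469388+1.530612+1.093294=4.0933
k=6 src: inc=1.093294, refl=1.093294·-1.000000=-1.0933; V=3.000000+1.093294+-1.093294=3.0000

0 0 source 3.0000
1 4 load 5.1429
2 8 source 3.0000
3 12 load 1.4694
4 16 source 3.0000
5 20 load 4.0933
6 24 source 3.0000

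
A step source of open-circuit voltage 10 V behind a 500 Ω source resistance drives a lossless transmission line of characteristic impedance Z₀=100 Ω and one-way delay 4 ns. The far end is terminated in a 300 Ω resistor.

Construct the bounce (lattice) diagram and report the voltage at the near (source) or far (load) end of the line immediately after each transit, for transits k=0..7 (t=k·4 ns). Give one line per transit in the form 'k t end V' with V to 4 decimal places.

0 0 source 1.6667
1 4 load 2.5000
2 8 source 3.0556
3 12 load 3.3333
4 16 source 3.5185
5 20 load 3.6111
6 24 source 3.6728
7 28 load 3.7037

Γ_L=0.500000, Γ_S=0.666667; launch V₁=10·100/600=1.666667
k=0 src: V=1.6667
k=1 load: inc=1.666667, refl=1.666667·0.500000=0.8333; V=0.000000+1.666667+0.833333=2.5000
k=2 src: inc=0.833333, refl=0.833333·0.666667=0.5556; V=1.666667+0.833333+0.555556=3.0556
k=3 load: inc=0.555556, refl=0.555556·0.500000=0.2778; V=2.500000+0.555556+0.277778=3.3333
k=4 src: inc=0.277778, refl=0.277778·0.666667=0.1852; V=3.055556+0.277778+0.185185=3.5185
k=5 load: inc=0.185185, refl=0.185185·0.500000=0.0926; V=3.333333+0.185185+0.092593=3.6111
k=6 src: inc=0.092593, refl=0.092593·0.666667=0.0617; V=3.518519+0.092593+0.061728=3.6728
k=7 load: inc=0.061728, refl=0.061728·0.500000=0.0309; V=3.611111+0.061728+0.030864=3.7037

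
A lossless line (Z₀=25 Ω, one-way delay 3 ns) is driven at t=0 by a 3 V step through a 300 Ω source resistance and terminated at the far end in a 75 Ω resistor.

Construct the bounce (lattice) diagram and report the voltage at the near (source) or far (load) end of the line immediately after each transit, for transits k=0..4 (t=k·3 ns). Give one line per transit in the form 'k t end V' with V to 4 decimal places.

Γ_L=0.500000, Γ_S=0.846154; launch V₁=3·25/325=0.230769
k=0 src: V=0.2308
k=1 load: inc=0.230769, refl=0.230769·0.500000=0.1154; V=0.000000+0.230769+0.115385=0.3462
k=2 src: inc=0.115385, refl=0.115385·0.846154=0.0976; V=0.230769+0.115385+0.097633=0.4438
k=3 load: inc=0.097633, refl=0.097633·0.500000=0.0488; V=0.346154+0.097633+0.048817=0.4926
k=4 src: inc=0.048817, refl=0.048817·0.846154=0.0413; V=0.443787+0.048817+0.041306=0.5339

0 0 source 0.2308
1 3 load 0.3462
2 6 source 0.4438
3 9 load 0.4926
4 12 source 0.5339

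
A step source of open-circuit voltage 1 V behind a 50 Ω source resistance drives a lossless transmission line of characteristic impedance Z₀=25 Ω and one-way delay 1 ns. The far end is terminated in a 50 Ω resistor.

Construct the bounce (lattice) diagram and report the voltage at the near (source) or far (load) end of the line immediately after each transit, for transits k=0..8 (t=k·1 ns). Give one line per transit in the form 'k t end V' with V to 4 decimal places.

0 0 source 0.3333
1 1 load 0.4444
2 2 source 0.4815
3 3 load 0.4938
4 4 source 0.4979
5 5 load 0.4993
6 6 source 0.4998
7 7 load 0.4999
8 8 source 0.5000

Γ_L=0.333333, Γ_S=0.333333; launch V₁=1·25/75=0.333333
k=0 src: V=0.3333
k=1 load: inc=0.333333, refl=0.333333·0.333333=0.1111; V=0.000000+0.333333+0.111111=0.4444
k=2 src: inc=0.111111, refl=0.111111·0.333333=0.0370; V=0.333333+0.111111+0.037037=0.4815
k=3 load: inc=0.037037, refl=0.037037·0.333333=0.0123; V=0.444444+0.037037+0.012346=0.4938
k=4 src: inc=0.012346, refl=0.012346·0.333333=0.0041; V=0.481481+0.012346+0.004115=0.4979
k=5 load: inc=0.004115, refl=0.004115·0.333333=0.0014; V=0.493827+0.004115+0.001372=0.4993
k=6 src: inc=0.001372, refl=0.001372·0.333333=0.0005; V=0.497942+0.001372+0.000457=0.4998
k=7 load: inc=0.000457, refl=0.000457·0.333333=0.0002; V=0.499314+0.000457+0.000152=0.4999
k=8 src: inc=0.000152, refl=0.000152·0.333333=0.0001; V=0.499771+0.000152+0.000051=0.5000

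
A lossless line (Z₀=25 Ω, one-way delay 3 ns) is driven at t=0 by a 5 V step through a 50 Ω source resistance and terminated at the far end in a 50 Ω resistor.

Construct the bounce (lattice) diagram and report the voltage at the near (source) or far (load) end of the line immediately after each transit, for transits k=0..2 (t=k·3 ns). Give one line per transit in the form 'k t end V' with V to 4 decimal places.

0 0 source 1.6667
1 3 load 2.2222
2 6 source 2.4074

Γ_L=0.333333, Γ_S=0.333333; launch V₁=5·25/75=1.666667
k=0 src: V=1.6667
k=1 load: inc=1.666667, refl=1.666667·0.333333=0.5556; V=0.000000+1.666667+0.555556=2.2222
k=2 src: inc=0.555556, refl=0.555556·0.333333=0.1852; V=1.666667+0.555556+0.185185=2.4074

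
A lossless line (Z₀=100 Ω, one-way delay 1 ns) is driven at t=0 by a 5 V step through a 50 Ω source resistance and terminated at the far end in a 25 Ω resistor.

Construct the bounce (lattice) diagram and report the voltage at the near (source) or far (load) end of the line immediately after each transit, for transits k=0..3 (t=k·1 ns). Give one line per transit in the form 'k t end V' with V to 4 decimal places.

0 0 source 3.3333
1 1 load 1.3333
2 2 source 2.0000
3 3 load 1.6000

Γ_L=-0.600000, Γ_S=-0.333333; launch V₁=5·100/150=3.333333
k=0 src: V=3.3333
k=1 load: inc=3.333333, refl=3.333333·-0.600000=-2.0000; V=0.000000+3.333333+-2.000000=1.3333
k=2 src: inc=-2.000000, refl=-2.000000·-0.333333=0.6667; V=3.333333+-2.000000+0.666667=2.0000
k=3 load: inc=0.666667, refl=0.666667·-0.600000=-0.4000; V=1.333333+0.666667+-0.400000=1.6000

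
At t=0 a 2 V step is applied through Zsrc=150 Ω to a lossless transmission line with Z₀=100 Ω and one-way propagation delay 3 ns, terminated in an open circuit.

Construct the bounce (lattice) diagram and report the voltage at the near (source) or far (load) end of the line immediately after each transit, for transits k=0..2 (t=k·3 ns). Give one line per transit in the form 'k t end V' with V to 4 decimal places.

0 0 source 0.8000
1 3 load 1.6000
2 6 source 1.7600

Γ_L=1.000000, Γ_S=0.200000; launch V₁=2·100/250=0.800000
k=0 src: V=0.8000
k=1 load: inc=0.800000, refl=0.800000·1.000000=0.8000; V=0.000000+0.800000+0.800000=1.6000
k=2 src: inc=0.800000, refl=0.800000·0.200000=0.1600; V=0.800000+0.800000+0.160000=1.7600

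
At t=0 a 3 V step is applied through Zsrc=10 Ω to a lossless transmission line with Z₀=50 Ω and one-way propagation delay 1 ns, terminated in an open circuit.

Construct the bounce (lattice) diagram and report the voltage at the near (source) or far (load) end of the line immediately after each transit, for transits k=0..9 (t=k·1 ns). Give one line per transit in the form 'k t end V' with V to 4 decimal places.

Γ_L=1.000000, Γ_S=-0.666667; launch V₁=3·50/60=2.500000
k=0 src: V=2.5000
k=1 load: inc=2.500000, refl=2.500000·1.000000=2.5000; V=0.000000+2.500000+2.500000=5.0000
k=2 src: inc=2.500000, refl=2.500000·-0.666667=-1.6667; V=2.500000+2.500000+-1.666667=3.3333
k=3 load: inc=-1.666667, refl=-1.666667·1.000000=-1.6667; V=5.000000+-1.666667+-1.666667=1.6667
k=4 src: inc=-1.666667, refl=-1.666667·-0.666667=1.1111; V=3.333333+-1.666667+1.111111=2.7778
k=5 load: inc=1.111111, refl=1.111111·1.000000=1.1111; V=1.666667+1.111111+1.111111=3.8889
k=6 src: inc=1.111111, refl=1.111111·-0.666667=-0.7407; V=2.777778+1.111111+-0.740741=3.1481
k=7 load: inc=-0.740741, refl=-0.740741·1.000000=-0.7407; V=3.888889+-0.740741+-0.740741=2.4074
k=8 src: inc=-0.740741, refl=-0.740741·-0.666667=0.4938; V=3.148148+-0.740741+0.493827=2.9012
k=9 load: inc=0.493827, refl=0.493827·1.000000=0.4938; V=2.407407+0.493827+0.493827=3.3951

0 0 source 2.5000
1 1 load 5.0000
2 2 source 3.3333
3 3 load 1.6667
4 4 source 2.7778
5 5 load 3.8889
6 6 source 3.1481
7 7 load 2.4074
8 8 source 2.9012
9 9 load 3.3951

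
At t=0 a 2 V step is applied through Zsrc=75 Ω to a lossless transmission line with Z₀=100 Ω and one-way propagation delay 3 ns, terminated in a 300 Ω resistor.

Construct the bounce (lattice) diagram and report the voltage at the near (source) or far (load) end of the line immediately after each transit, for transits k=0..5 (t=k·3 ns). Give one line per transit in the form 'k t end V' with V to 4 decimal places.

Γ_L=0.500000, Γ_S=-0.142857; launch V₁=2·100/175=1.142857
k=0 src: V=1.1429
k=1 load: inc=1.142857, refl=1.142857·0.500000=0.5714; V=0.000000+1.142857+0.571429=1.7143
k=2 src: inc=0.571429, refl=0.571429·-0.142857=-0.0816; V=1.142857+0.571429+-0.081633=1.6327
k=3 load: inc=-0.081633, refl=-0.081633·0.500000=-0.0408; V=1.714286+-0.081633+-0.040816=1.5918
k=4 src: inc=-0.040816, refl=-0.040816·-0.142857=0.0058; V=1.632653+-0.040816+0.005831=1.5977
k=5 load: inc=0.005831, refl=0.005831·0.500000=0.0029; V=1.591837+0.005831+0.002915=1.6006

0 0 source 1.1429
1 3 load 1.7143
2 6 source 1.6327
3 9 load 1.5918
4 12 source 1.5977
5 15 load 1.6006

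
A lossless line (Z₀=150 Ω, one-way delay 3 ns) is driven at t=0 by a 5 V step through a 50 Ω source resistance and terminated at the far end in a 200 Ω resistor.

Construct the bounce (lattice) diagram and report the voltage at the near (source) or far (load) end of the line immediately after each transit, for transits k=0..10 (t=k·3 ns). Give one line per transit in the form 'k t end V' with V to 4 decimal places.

0 0 source 3.7500
1 3 load 4.2857
2 6 source 4.0179
3 9 load 3.9796
4 12 source 3.9987
5 15 load 4.0015
6 18 source 4.0001
7 21 load 3.9999
8 24 source 4.0000
9 27 load 4.0000
10 30 source 4.0000

Γ_L=0.142857, Γ_S=-0.500000; launch V₁=5·150/200=3.750000
k=0 src: V=3.7500
k=1 load: inc=3.750000, refl=3.750000·0.142857=0.5357; V=0.000000+3.750000+0.535714=4.2857
k=2 src: inc=0.535714, refl=0.535714·-0.500000=-0.2679; V=3.750000+0.535714+-0.267857=4.0179
k=3 load: inc=-0.267857, refl=-0.267857·0.142857=-0.0383; V=4.285714+-0.267857+-0.038265=3.9796
k=4 src: inc=-0.038265, refl=-0.038265·-0.500000=0.0191; V=4.017857+-0.038265+0.019133=3.9987
k=5 load: inc=0.019133, refl=0.019133·0.142857=0.0027; V=3.979592+0.019133+0.002733=4.0015
k=6 src: inc=0.002733, refl=0.002733·-0.500000=-0.0014; V=3.998724+0.002733+-0.001367=4.0001
k=7 load: inc=-0.001367, refl=-0.001367·0.142857=-0.0002; V=4.001458+-0.001367+-0.000195=3.9999
k=8 src: inc=-0.000195, refl=-0.000195·-0.500000=0.0001; V=4.000091+-0.000195+0.000098=4.0000
k=9 load: inc=0.000098, refl=0.000098·0.142857=0.0000; V=3.999896+0.000098+0.000014=4.0000
k=10 src: inc=0.000014, refl=0.000014·-0.500000=-0.0000; V=3.999993+0.000014+-0.000007=4.0000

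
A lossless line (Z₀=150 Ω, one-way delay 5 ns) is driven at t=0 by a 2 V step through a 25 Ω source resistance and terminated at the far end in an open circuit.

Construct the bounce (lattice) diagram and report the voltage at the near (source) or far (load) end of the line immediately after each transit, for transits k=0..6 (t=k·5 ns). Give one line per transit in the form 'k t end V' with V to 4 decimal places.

0 0 source 1.7143
1 5 load 3.4286
2 10 source 2.2041
3 15 load 0.9796
4 20 source 1.8542
5 25 load 2.7289
6 30 source 2.1041

Γ_L=1.000000, Γ_S=-0.714286; launch V₁=2·150/175=1.714286
k=0 src: V=1.7143
k=1 load: inc=1.714286, refl=1.714286·1.000000=1.7143; V=0.000000+1.714286+1.714286=3.4286
k=2 src: inc=1.714286, refl=1.714286·-0.714286=-1.2245; V=1.714286+1.714286+-1.224490=2.2041
k=3 load: inc=-1.224490, refl=-1.224490·1.000000=-1.2245; V=3.428571+-1.224490+-1.224490=0.9796
k=4 src: inc=-1.224490, refl=-1.224490·-0.714286=0.8746; V=2.204082+-1.224490+0.874636=1.8542
k=5 load: inc=0.874636, refl=0.874636·1.000000=0.8746; V=0.979592+0.874636+0.874636=2.7289
k=6 src: inc=0.874636, refl=0.874636·-0.714286=-0.6247; V=1.854227+0.874636+-0.624740=2.1041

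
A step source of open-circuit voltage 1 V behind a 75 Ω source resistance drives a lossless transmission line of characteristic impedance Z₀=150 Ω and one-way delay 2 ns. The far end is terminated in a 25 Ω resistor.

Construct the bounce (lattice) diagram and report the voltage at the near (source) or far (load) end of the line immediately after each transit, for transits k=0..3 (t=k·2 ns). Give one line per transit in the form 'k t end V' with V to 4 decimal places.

Γ_L=-0.714286, Γ_S=-0.333333; launch V₁=1·150/225=0.666667
k=0 src: V=0.6667
k=1 load: inc=0.666667, refl=0.666667·-0.714286=-0.4762; V=0.000000+0.666667+-0.476190=0.1905
k=2 src: inc=-0.476190, refl=-0.476190·-0.333333=0.1587; V=0.666667+-0.476190+0.158730=0.3492
k=3 load: inc=0.158730, refl=0.158730·-0.714286=-0.1134; V=0.190476+0.158730+-0.113379=0.2358

0 0 source 0.6667
1 2 load 0.1905
2 4 source 0.3492
3 6 load 0.2358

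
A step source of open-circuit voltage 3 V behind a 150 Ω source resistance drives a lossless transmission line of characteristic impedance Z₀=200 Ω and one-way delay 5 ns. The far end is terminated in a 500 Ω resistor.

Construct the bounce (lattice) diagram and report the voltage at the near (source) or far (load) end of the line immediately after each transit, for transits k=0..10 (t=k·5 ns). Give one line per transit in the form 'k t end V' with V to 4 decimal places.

0 0 source 1.7143
1 5 load 2.4490
2 10 source 2.3440
3 15 load 2.2990
4 20 source 2.3055
5 25 load 2.3082
6 30 source 2.3078
7 35 load 2.3077
8 40 source 2.3077
9 45 load 2.3077
10 50 source 2.3077

Γ_L=0.428571, Γ_S=-0.142857; launch V₁=3·200/350=1.714286
k=0 src: V=1.7143
k=1 load: inc=1.714286, refl=1.714286·0.428571=0.7347; V=0.000000+1.714286+0.734694=2.4490
k=2 src: inc=0.734694, refl=0.734694·-0.142857=-0.1050; V=1.714286+0.734694+-0.104956=2.3440
k=3 load: inc=-0.104956, refl=-0.104956·0.428571=-0.0450; V=2.448980+-0.104956+-0.044981=2.2990
k=4 src: inc=-0.044981, refl=-0.044981·-0.142857=0.0064; V=2.344023+-0.044981+0.006426=2.3055
k=5 load: inc=0.006426, refl=0.006426·0.428571=0.0028; V=2.299042+0.006426+0.002754=2.3082
k=6 src: inc=0.002754, refl=0.002754·-0.142857=-0.0004; V=2.305468+0.002754+-0.000393=2.3078
k=7 load: inc=-0.000393, refl=-0.000393·0.428571=-0.0002; V=2.308222+-0.000393+-0.000169=2.3077
k=8 src: inc=-0.000169, refl=-0.000169·-0.142857=0.0000; V=2.307828+-0.000169+0.000024=2.3077
k=9 load: inc=0.000024, refl=0.000024·0.428571=0.0000; V=2.307660+0.000024+0.000010=2.3077
k=10 src: inc=0.000010, refl=0.000010·-0.142857=-0.0000; V=2.307684+0.000010+-0.000001=2.3077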